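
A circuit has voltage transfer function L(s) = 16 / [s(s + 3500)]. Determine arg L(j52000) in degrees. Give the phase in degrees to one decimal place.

∠(j52000 + 3500) = arctan(52000/3500) = 86.15°
∠(j52000) = 90.00°
∠L(j52000) = − (86.15° + 90.00°) = -176.15°

-176.1°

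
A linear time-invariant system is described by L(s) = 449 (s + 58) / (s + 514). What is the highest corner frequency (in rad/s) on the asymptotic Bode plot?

Break frequencies occur at each pole and zero magnitude: 58 rad/s, 514 rad/s.
The highest is 514 rad/s.

514 rad/s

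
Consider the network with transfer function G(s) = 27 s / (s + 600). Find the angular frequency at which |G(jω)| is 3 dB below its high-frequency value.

For a single-pole high-pass, the −3 dB point is at the pole: ω = 600 rad/sec.

600 rad/sec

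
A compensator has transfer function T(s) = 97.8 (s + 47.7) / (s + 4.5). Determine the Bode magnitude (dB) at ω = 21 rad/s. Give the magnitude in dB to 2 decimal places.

47.51 dB

|j21 + 47.7| = √(21² + 47.7²) = 52.12
|j21 + 4.5| = √(21² + 4.5²) = 21.48
|T(j21)| = 97.8 × 52.12 / 21.48 = 237.33
20 log₁₀(237.33) = 47.507 dB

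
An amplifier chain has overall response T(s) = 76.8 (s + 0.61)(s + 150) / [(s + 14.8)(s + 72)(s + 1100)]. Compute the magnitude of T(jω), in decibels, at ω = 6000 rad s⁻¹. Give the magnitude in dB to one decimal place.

|j6000 + 0.61| = √(6000² + 0.61²) = 6000
|j6000 + 150| = √(6000² + 150²) = 6002
|j6000 + 14.8| = √(6000² + 14.8²) = 6000
|j6000 + 72| = √(6000² + 72²) = 6000
|j6000 + 1100| = √(6000² + 1100²) = 6100
|T(j6000)| = 76.8 × 6000 × 6002 / (6000 × 6000 × 6100) = 0.012593
20 log₁₀(0.012593) = -38.00 dB

-38.0 dB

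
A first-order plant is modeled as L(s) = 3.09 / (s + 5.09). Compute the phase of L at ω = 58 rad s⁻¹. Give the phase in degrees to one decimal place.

-85.0°

∠(j58 + 5.09) = arctan(58/5.09) = 84.98°
∠L(j58) = −84.98° = -84.98°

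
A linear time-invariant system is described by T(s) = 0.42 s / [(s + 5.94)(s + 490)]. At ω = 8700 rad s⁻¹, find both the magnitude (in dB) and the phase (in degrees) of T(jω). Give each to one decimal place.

|j8700| = 8700
|j8700 + 5.94| = √(8700² + 5.94²) = 8700
|j8700 + 490| = √(8700² + 490²) = 8714
|T(j8700)| = 0.42 × 8700 / (8700 × 8714) = 4.8199e-05
20 log₁₀(4.8199e-05) = -86.34 dB
∠(j8700) = 90.00°
∠(j8700 + 5.94) = arctan(8700/5.94) = 89.96°
∠(j8700 + 490) = arctan(8700/490) = 86.78°
∠T(j8700) = 90.00° − (89.96° + 86.78°) = -86.74°

|T| = -86.3 dB, ∠T = -86.7°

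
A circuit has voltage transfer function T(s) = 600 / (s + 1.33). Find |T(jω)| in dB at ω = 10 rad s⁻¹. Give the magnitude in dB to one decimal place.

35.5 dB

|j10 + 1.33| = √(10² + 1.33²) = 10.09
|T(j10)| = 600 / 10.09 = 59.476
20 log₁₀(59.476) = 35.49 dB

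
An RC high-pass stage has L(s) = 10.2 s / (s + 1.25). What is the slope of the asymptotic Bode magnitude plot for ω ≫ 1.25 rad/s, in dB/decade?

0 dB/decade

With 1 zero and 1 pole, the high-frequency asymptotic slope is 20 × (1 − 1) = 0 dB/decade.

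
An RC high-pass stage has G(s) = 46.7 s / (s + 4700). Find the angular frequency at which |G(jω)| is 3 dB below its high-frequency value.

For a single-pole high-pass, the −3 dB point is at the pole: ω = 4700 rad/sec.

4700 rad/sec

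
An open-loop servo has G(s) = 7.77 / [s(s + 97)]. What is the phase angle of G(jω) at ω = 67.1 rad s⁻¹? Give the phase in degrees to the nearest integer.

∠(j67.1 + 97) = arctan(67.1/97) = 34.67°
∠(j67.1) = 90.00°
∠G(j67.1) = − (34.67° + 90.00°) = -124.67°

-125°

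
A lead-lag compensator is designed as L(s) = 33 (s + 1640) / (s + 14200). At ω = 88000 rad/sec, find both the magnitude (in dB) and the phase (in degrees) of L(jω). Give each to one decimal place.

|L| = 30.3 dB, ∠L = 8.1°

|j88000 + 1640| = √(88000² + 1640²) = 8.802e+04
|j88000 + 14200| = √(88000² + 14200²) = 8.914e+04
|L(j88000)| = 33 × 8.802e+04 / 8.914e+04 = 32.584
20 log₁₀(32.584) = 30.26 dB
∠(j88000 + 1640) = arctan(88000/1640) = 88.93°
∠(j88000 + 14200) = arctan(88000/14200) = 80.83°
∠L(j88000) = 88.93° − 80.83° = 8.10°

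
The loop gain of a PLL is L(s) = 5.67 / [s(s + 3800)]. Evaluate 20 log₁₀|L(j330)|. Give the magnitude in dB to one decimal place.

|j330 + 3800| = √(330² + 3800²) = 3814
|j330| = 330
|L(j330)| = 5.67 / (3814 × 330) = 4.5046e-06
20 log₁₀(4.5046e-06) = -106.93 dB

-106.9 dB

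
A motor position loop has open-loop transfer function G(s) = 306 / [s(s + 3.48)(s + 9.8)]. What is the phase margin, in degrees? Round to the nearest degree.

10°

Gain crossover: |G(jω)| = 1 at ω ≈ 4.76 rad/s.
∠G(j4.76) = −90° − arctan(4.76/3.48) − arctan(4.76/9.8) ≈ -169.76°
PM = 180° + (-169.76°) = 10.24°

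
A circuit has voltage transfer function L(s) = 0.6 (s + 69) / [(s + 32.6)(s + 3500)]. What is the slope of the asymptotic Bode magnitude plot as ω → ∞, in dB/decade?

With 1 zero and 2 poles, the high-frequency asymptotic slope is 20 × (1 − 2) = -20 dB/decade.

-20 dB/decade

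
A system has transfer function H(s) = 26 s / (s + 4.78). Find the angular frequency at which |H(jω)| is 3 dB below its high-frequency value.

4.78 rad s⁻¹

For a single-pole high-pass, the −3 dB point is at the pole: ω = 4.78 rad s⁻¹.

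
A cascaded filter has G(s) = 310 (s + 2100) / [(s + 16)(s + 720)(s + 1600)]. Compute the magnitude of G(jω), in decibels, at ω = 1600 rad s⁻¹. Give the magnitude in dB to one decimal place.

-77.8 dB

|j1600 + 2100| = √(1600² + 2100²) = 2640
|j1600 + 16| = √(1600² + 16²) = 1600
|j1600 + 720| = √(1600² + 720²) = 1755
|j1600 + 1600| = √(1600² + 1600²) = 2263
|G(j1600)| = 310 × 2640 / (1600 × 1755 × 2263) = 0.00012884
20 log₁₀(0.00012884) = -77.80 dB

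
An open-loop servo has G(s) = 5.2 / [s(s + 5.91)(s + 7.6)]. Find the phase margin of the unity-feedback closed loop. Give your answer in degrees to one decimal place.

Gain crossover: |G(jω)| = 1 at ω ≈ 0.116 rad/sec.
∠G(j0.116) = −90° − arctan(0.116/5.91) − arctan(0.116/7.6) ≈ -91.99°
PM = 180° + (-91.99°) = 88.01°

88.0°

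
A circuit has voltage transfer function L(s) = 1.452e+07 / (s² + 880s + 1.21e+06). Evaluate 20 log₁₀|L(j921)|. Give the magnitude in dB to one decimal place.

24.3 dB

|(j921)² + 880(j921) + 1.21e+06| = |3.6176e+05 + j8.1048e+05| = 8.876e+05
|L(j921)| = 1.452e+07 / 8.876e+05 = 16.36
20 log₁₀(16.36) = 24.28 dB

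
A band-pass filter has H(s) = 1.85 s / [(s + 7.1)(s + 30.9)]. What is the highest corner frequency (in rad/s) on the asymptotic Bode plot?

30.9 rad/s

Break frequencies occur at each pole and zero magnitude: 7.1 rad/s, 30.9 rad/s.
The highest is 30.9 rad/s.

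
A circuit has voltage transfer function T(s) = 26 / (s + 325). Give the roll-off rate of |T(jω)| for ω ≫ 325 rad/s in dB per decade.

With 0 zeros and 1 pole, the high-frequency asymptotic slope is 20 × (0 − 1) = -20 dB/decade.

-20 dB/decade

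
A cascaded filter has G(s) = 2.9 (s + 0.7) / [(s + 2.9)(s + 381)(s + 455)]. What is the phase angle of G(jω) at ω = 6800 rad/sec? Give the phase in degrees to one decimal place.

∠(j6800 + 0.7) = arctan(6800/0.7) = 89.99°
∠(j6800 + 2.9) = arctan(6800/2.9) = 89.98°
∠(j6800 + 381) = arctan(6800/381) = 86.79°
∠(j6800 + 455) = arctan(6800/455) = 86.17°
∠G(j6800) = 89.99° − (89.98° + 86.79° + 86.17°) = -172.95°

-172.9 deg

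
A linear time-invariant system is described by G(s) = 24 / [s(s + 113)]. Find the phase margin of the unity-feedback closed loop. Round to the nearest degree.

Gain crossover: |G(jω)| = 1 at ω ≈ 0.212 rad s⁻¹.
∠G(j0.212) = −90° − arctan(0.212/113) ≈ -90.11°
PM = 180° + (-90.11°) = 89.89°

90 deg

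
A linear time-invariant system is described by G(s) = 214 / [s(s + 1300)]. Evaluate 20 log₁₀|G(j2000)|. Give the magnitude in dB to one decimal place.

|j2000 + 1300| = √(2000² + 1300²) = 2385
|j2000| = 2000
|G(j2000)| = 214 / (2385 × 2000) = 4.4857e-05
20 log₁₀(4.4857e-05) = -86.96 dB

-87.0 dB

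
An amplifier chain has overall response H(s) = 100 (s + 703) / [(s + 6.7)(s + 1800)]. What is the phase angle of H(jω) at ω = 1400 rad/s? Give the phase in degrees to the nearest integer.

-64°

∠(j1400 + 703) = arctan(1400/703) = 63.34°
∠(j1400 + 6.7) = arctan(1400/6.7) = 89.73°
∠(j1400 + 1800) = arctan(1400/1800) = 37.87°
∠H(j1400) = 63.34° − (89.73° + 37.87°) = -64.26°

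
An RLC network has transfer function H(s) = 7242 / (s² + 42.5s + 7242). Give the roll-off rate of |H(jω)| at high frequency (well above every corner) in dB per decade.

With 0 zeros and 2 poles, the high-frequency asymptotic slope is 20 × (0 − 2) = -40 dB/decade.

-40 dB/decade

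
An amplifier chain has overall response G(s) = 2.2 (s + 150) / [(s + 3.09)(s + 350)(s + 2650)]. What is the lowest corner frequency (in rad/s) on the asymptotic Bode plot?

3.09 rad/s

Break frequencies occur at each pole and zero magnitude: 3.09 rad/s, 150 rad/s, 350 rad/s, 2650 rad/s.
The lowest is 3.09 rad/s.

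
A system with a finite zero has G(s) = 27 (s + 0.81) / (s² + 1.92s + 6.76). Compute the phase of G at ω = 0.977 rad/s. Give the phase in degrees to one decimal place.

∠(j0.977 + 0.81) = arctan(0.977/0.81) = 50.34°
∠[(j0.977)² + 1.92(j0.977) + 6.76] = ∠[5.8055 + j1.8758] = 17.91°
∠G(j0.977) = 50.34° − 17.91° = 32.43°

32.4°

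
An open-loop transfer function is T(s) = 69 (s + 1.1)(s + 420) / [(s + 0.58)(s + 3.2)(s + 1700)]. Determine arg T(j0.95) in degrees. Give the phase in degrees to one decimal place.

∠(j0.95 + 1.1) = arctan(0.95/1.1) = 40.82°
∠(j0.95 + 420) = arctan(0.95/420) = 0.13°
∠(j0.95 + 0.58) = arctan(0.95/0.58) = 58.59°
∠(j0.95 + 3.2) = arctan(0.95/3.2) = 16.53°
∠(j0.95 + 1700) = arctan(0.95/1700) = 0.03°
∠T(j0.95) = 40.82° + 0.13° − (58.59° + 16.53° + 0.03°) = -34.22°

-34.2 deg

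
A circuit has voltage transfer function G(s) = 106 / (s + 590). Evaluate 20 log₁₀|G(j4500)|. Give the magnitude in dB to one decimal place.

-32.6 dB

|j4500 + 590| = √(4500² + 590²) = 4539
|G(j4500)| = 106 / 4539 = 0.023356
20 log₁₀(0.023356) = -32.63 dB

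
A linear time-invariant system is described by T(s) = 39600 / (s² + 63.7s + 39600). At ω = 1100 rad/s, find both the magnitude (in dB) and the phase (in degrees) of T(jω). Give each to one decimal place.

|(j1100)² + 63.7(j1100) + 39600| = |-1.1704e+06 + j70070| = 1.172e+06
|T(j1100)| = 39600 / 1.172e+06 = 0.033774
20 log₁₀(0.033774) = -29.43 dB
∠[(j1100)² + 63.7(j1100) + 39600] = ∠[-1.1704e+06 + j70070] = 176.57°
∠T(j1100) = −176.57° = -176.57°

|T| = -29.4 dB, ∠T = -176.6°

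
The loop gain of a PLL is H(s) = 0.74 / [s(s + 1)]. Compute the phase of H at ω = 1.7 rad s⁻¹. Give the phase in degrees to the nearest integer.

-150°

∠(j1.7 + 1) = arctan(1.7/1) = 59.53°
∠(j1.7) = 90.00°
∠H(j1.7) = − (59.53° + 90.00°) = -149.53°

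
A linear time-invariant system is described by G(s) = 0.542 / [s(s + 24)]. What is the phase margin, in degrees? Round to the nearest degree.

90°

Gain crossover: |G(jω)| = 1 at ω ≈ 0.0226 rad s⁻¹.
∠G(j0.0226) = −90° − arctan(0.0226/24) ≈ -90.05°
PM = 180° + (-90.05°) = 89.95°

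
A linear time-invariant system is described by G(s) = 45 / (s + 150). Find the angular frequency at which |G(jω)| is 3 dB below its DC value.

For a single-pole low-pass, the −3 dB point is at the pole: ω = 150 rad s⁻¹.

150 rad s⁻¹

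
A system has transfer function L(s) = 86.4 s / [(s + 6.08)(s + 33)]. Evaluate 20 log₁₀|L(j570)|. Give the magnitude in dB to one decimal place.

-16.4 dB

|j570| = 570
|j570 + 6.08| = √(570² + 6.08²) = 570
|j570 + 33| = √(570² + 33²) = 571
|L(j570)| = 86.4 × 570 / (570 × 571) = 0.15132
20 log₁₀(0.15132) = -16.40 dB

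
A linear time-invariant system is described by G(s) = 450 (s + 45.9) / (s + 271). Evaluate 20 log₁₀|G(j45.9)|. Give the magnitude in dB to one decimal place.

40.5 dB

|j45.9 + 45.9| = √(45.9² + 45.9²) = 64.91
|j45.9 + 271| = √(45.9² + 271²) = 274.9
|G(j45.9)| = 450 × 64.91 / 274.9 = 106.27
20 log₁₀(106.27) = 40.53 dB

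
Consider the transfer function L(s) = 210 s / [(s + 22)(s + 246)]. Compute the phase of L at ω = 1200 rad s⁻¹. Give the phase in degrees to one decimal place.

∠(j1200) = 90.00°
∠(j1200 + 22) = arctan(1200/22) = 88.95°
∠(j1200 + 246) = arctan(1200/246) = 78.41°
∠L(j1200) = 90.00° − (88.95° + 78.41°) = -77.36°

-77.4°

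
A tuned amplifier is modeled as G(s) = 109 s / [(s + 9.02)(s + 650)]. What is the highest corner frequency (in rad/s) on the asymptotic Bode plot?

650 rad/s

Break frequencies occur at each pole and zero magnitude: 9.02 rad/s, 650 rad/s.
The highest is 650 rad/s.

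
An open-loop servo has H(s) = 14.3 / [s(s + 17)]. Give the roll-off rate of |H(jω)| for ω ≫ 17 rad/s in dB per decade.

-40 dB/decade

With 0 zeros and 2 poles, the high-frequency asymptotic slope is 20 × (0 − 2) = -40 dB/decade.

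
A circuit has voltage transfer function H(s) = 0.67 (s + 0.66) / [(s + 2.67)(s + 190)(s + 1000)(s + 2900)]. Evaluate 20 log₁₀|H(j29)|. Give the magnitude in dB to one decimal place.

|j29 + 0.66| = √(29² + 0.66²) = 29.01
|j29 + 2.67| = √(29² + 2.67²) = 29.12
|j29 + 190| = √(29² + 190²) = 192.2
|j29 + 1000| = √(29² + 1000²) = 1000
|j29 + 2900| = √(29² + 2900²) = 2900
|H(j29)| = 0.67 × 29.01 / (29.12 × 192.2 × 1000 × 2900) = 1.1967e-09
20 log₁₀(1.1967e-09) = -178.44 dB

-178.4 dB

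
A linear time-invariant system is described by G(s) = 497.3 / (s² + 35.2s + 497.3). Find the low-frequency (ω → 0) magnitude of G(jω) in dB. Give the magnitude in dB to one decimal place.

G(0) = 497.3 / 497.3 = 1
20 log₁₀(1) = 0.00 dB

0.0 dB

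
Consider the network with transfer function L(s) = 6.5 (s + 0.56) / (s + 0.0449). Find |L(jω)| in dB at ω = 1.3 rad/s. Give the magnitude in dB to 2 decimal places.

|j1.3 + 0.56| = √(1.3² + 0.56²) = 1.415
|j1.3 + 0.0449| = √(1.3² + 0.0449²) = 1.301
|L(j1.3)| = 6.5 × 1.415 / 1.301 = 7.0732
20 log₁₀(7.0732) = 16.992 dB

16.99 dB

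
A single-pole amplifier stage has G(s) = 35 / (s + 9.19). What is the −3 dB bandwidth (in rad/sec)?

For a single-pole low-pass, the −3 dB point is at the pole: ω = 9.19 rad/sec.

9.19 rad/sec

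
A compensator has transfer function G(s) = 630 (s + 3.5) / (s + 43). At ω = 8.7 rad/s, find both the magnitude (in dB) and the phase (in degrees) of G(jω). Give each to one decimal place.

|G| = 42.6 dB, ∠G = 56.6 deg

|j8.7 + 3.5| = √(8.7² + 3.5²) = 9.378
|j8.7 + 43| = √(8.7² + 43²) = 43.87
|G(j8.7)| = 630 × 9.378 / 43.87 = 134.66
20 log₁₀(134.66) = 42.59 dB
∠(j8.7 + 3.5) = arctan(8.7/3.5) = 68.09°
∠(j8.7 + 43) = arctan(8.7/43) = 11.44°
∠G(j8.7) = 68.09° − 11.44° = 56.65°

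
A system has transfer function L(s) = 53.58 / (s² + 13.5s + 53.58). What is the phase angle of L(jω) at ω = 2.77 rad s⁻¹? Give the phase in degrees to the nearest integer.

∠[(j2.77)² + 13.5(j2.77) + 53.58] = ∠[45.907 + j37.395] = 39.17°
∠L(j2.77) = −39.17° = -39.17°

-39°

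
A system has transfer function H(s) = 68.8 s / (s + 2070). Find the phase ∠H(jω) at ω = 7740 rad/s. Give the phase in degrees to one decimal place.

15.0 deg

∠(j7740) = 90.00°
∠(j7740 + 2070) = arctan(7740/2070) = 75.03°
∠H(j7740) = 90.00° − 75.03° = 14.97°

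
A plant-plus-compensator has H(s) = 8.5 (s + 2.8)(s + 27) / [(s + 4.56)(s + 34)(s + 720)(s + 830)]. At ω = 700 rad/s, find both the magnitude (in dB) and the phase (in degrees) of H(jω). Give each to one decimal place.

|H| = -102.2 dB, ∠H = -83.6°

|j700 + 2.8| = √(700² + 2.8²) = 700
|j700 + 27| = √(700² + 27²) = 700.5
|j700 + 4.56| = √(700² + 4.56²) = 700
|j700 + 34| = √(700² + 34²) = 700.8
|j700 + 720| = √(700² + 720²) = 1004
|j700 + 830| = √(700² + 830²) = 1086
|H(j700)| = 8.5 × 700 × 700.5 / (700 × 700.8 × 1004 × 1086) = 7.7924e-06
20 log₁₀(7.7924e-06) = -102.17 dB
∠(j700 + 2.8) = arctan(700/2.8) = 89.77°
∠(j700 + 27) = arctan(700/27) = 87.79°
∠(j700 + 4.56) = arctan(700/4.56) = 89.63°
∠(j700 + 34) = arctan(700/34) = 87.22°
∠(j700 + 720) = arctan(700/720) = 44.19°
∠(j700 + 830) = arctan(700/830) = 40.14°
∠H(j700) = 89.77° + 87.79° − (89.63° + 87.22° + 44.19° + 40.14°) = -83.62°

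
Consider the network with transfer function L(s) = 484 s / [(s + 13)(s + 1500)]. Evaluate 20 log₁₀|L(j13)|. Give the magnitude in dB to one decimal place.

-12.8 dB

|j13| = 13
|j13 + 13| = √(13² + 13²) = 18.38
|j13 + 1500| = √(13² + 1500²) = 1500
|L(j13)| = 484 × 13 / (18.38 × 1500) = 0.22815
20 log₁₀(0.22815) = -12.84 dB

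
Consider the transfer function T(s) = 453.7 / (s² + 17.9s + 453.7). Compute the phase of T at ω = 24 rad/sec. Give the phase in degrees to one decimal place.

∠[(j24)² + 17.9(j24) + 453.7] = ∠[-122.3 + j429.6] = 105.89°
∠T(j24) = −105.89° = -105.89°

-105.9°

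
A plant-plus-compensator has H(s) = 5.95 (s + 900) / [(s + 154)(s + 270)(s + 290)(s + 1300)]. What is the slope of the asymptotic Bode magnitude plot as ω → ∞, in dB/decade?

-60 dB/decade

With 1 zero and 4 poles, the high-frequency asymptotic slope is 20 × (1 − 4) = -60 dB/decade.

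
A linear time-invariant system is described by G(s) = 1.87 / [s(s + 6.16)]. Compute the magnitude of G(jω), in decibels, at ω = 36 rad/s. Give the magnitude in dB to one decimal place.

-56.9 dB

|j36 + 6.16| = √(36² + 6.16²) = 36.52
|j36| = 36
|G(j36)| = 1.87 / (36.52 × 36) = 0.0014222
20 log₁₀(0.0014222) = -56.94 dB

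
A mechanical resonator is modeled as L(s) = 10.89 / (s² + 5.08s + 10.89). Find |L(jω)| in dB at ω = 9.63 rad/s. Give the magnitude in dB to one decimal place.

-18.8 dB

|(j9.63)² + 5.08(j9.63) + 10.89| = |-81.847 + j48.92| = 95.35
|L(j9.63)| = 10.89 / 95.35 = 0.11421
20 log₁₀(0.11421) = -18.85 dB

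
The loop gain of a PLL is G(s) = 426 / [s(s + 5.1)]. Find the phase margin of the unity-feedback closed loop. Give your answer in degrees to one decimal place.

14.1°

Gain crossover: |G(jω)| = 1 at ω ≈ 20.3 rad/s.
∠G(j20.3) = −90° − arctan(20.3/5.1) ≈ -165.92°
PM = 180° + (-165.92°) = 14.08°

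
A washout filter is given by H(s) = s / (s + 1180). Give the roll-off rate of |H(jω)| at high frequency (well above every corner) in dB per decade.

0 dB/decade

With 1 zero and 1 pole, the high-frequency asymptotic slope is 20 × (1 − 1) = 0 dB/decade.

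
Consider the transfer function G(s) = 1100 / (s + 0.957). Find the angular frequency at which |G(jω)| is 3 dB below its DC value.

0.957 rad/s

For a single-pole low-pass, the −3 dB point is at the pole: ω = 0.957 rad/s.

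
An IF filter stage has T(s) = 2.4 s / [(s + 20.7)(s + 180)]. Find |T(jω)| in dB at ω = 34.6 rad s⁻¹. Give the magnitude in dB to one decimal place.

|j34.6| = 34.6
|j34.6 + 20.7| = √(34.6² + 20.7²) = 40.32
|j34.6 + 180| = √(34.6² + 180²) = 183.3
|T(j34.6)| = 2.4 × 34.6 / (40.32 × 183.3) = 0.011236
20 log₁₀(0.011236) = -38.99 dB

-39.0 dB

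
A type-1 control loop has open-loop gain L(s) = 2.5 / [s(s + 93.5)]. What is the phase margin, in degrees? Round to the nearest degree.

90 deg

Gain crossover: |L(jω)| = 1 at ω ≈ 0.0267 rad/s.
∠L(j0.0267) = −90° − arctan(0.0267/93.5) ≈ -90.02°
PM = 180° + (-90.02°) = 89.98°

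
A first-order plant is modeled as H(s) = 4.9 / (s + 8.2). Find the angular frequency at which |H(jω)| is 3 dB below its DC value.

For a single-pole low-pass, the −3 dB point is at the pole: ω = 8.2 rad/sec.

8.2 rad/sec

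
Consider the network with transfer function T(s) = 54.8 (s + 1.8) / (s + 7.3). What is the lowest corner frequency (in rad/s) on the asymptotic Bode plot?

Break frequencies occur at each pole and zero magnitude: 1.8 rad/s, 7.3 rad/s.
The lowest is 1.8 rad/s.

1.8 rad/s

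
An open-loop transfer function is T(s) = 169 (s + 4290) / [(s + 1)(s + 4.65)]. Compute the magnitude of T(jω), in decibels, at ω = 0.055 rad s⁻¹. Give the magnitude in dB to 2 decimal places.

|j0.055 + 4290| = √(0.055² + 4290²) = 4290
|j0.055 + 1| = √(0.055² + 1²) = 1.002
|j0.055 + 4.65| = √(0.055² + 4.65²) = 4.65
|T(j0.055)| = 169 × 4290 / (1.002 × 4.65) = 1.5567e+05
20 log₁₀(1.5567e+05) = 103.844 dB

103.84 dB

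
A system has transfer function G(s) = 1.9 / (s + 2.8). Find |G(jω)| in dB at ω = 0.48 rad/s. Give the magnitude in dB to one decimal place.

-3.5 dB

|j0.48 + 2.8| = √(0.48² + 2.8²) = 2.841
|G(j0.48)| = 1.9 / 2.841 = 0.66882
20 log₁₀(0.66882) = -3.49 dB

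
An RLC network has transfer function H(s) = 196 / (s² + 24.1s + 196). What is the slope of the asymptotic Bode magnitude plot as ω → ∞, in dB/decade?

-40 dB/decade

With 0 zeros and 2 poles, the high-frequency asymptotic slope is 20 × (0 − 2) = -40 dB/decade.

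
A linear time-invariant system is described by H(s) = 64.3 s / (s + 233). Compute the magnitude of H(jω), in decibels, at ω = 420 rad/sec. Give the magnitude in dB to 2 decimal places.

|j420| = 420
|j420 + 233| = √(420² + 233²) = 480.3
|H(j420)| = 64.3 × 420 / 480.3 = 56.227
20 log₁₀(56.227) = 34.999 dB

35.00 dB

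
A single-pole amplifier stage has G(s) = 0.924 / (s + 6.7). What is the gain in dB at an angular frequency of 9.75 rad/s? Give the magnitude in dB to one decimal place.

|j9.75 + 6.7| = √(9.75² + 6.7²) = 11.83
|G(j9.75)| = 0.924 / 11.83 = 0.078106
20 log₁₀(0.078106) = -22.15 dB

-22.1 dB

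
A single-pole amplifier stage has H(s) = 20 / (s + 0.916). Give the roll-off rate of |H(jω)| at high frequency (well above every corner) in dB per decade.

With 0 zeros and 1 pole, the high-frequency asymptotic slope is 20 × (0 − 1) = -20 dB/decade.

-20 dB/decade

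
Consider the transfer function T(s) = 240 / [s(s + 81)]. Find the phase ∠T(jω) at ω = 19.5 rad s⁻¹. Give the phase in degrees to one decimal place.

∠(j19.5 + 81) = arctan(19.5/81) = 13.54°
∠(j19.5) = 90.00°
∠T(j19.5) = − (13.54° + 90.00°) = -103.54°

-103.5°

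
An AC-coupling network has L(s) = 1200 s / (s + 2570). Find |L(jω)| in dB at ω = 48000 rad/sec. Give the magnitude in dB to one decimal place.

|j48000| = 4.8e+04
|j48000 + 2570| = √(48000² + 2570²) = 4.807e+04
|L(j48000)| = 1200 × 4.8e+04 / 4.807e+04 = 1198.3
20 log₁₀(1198.3) = 61.57 dB

61.6 dB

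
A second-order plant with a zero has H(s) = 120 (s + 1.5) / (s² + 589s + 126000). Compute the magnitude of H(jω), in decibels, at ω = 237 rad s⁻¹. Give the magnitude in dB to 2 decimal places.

|j237 + 1.5| = √(237² + 1.5²) = 237
|(j237)² + 589(j237) + 126000| = |69831 + j1.3959e+05| = 1.561e+05
|H(j237)| = 120 × 237 / 1.561e+05 = 0.18221
20 log₁₀(0.18221) = -14.788 dB

-14.79 dB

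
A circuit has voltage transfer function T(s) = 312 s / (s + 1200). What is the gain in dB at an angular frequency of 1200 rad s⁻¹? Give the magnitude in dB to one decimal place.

|j1200| = 1200
|j1200 + 1200| = √(1200² + 1200²) = 1697
|T(j1200)| = 312 × 1200 / 1697 = 220.62
20 log₁₀(220.62) = 46.87 dB

46.9 dB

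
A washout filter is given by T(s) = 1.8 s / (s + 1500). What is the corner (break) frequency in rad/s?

The single real pole at s = −1500 gives a corner at ω = 1500 rad/s.

1500 rad/s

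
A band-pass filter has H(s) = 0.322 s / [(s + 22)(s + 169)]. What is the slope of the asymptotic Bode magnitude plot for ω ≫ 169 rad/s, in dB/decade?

With 1 zero and 2 poles, the high-frequency asymptotic slope is 20 × (1 − 2) = -20 dB/decade.

-20 dB/decade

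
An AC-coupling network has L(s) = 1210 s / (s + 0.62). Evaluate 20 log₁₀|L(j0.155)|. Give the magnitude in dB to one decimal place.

|j0.155| = 0.155
|j0.155 + 0.62| = √(0.155² + 0.62²) = 0.6391
|L(j0.155)| = 1210 × 0.155 / 0.6391 = 293.47
20 log₁₀(293.47) = 49.35 dB

49.4 dB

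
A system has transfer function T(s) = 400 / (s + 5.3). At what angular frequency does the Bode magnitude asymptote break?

The single real pole at s = −5.3 gives a corner at ω = 5.3 rad/s.

5.3 rad/s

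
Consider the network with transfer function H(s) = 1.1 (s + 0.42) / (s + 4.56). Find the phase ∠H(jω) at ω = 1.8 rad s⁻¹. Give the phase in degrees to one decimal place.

55.3°

∠(j1.8 + 0.42) = arctan(1.8/0.42) = 76.87°
∠(j1.8 + 4.56) = arctan(1.8/4.56) = 21.54°
∠H(j1.8) = 76.87° − 21.54° = 55.33°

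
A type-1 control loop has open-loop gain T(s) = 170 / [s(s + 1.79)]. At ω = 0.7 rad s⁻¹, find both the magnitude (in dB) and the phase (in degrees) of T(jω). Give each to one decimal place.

|T| = 42.0 dB, ∠T = -111.4°

|j0.7 + 1.79| = √(0.7² + 1.79²) = 1.922
|j0.7| = 0.7
|T(j0.7)| = 170 / (1.922 × 0.7) = 126.36
20 log₁₀(126.36) = 42.03 dB
∠(j0.7 + 1.79) = arctan(0.7/1.79) = 21.36°
∠(j0.7) = 90.00°
∠T(j0.7) = − (21.36° + 90.00°) = -111.36°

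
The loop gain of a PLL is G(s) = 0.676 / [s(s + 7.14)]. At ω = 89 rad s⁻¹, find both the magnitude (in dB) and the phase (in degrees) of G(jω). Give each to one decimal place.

|j89 + 7.14| = √(89² + 7.14²) = 89.29
|j89| = 89
|G(j89)| = 0.676 / (89.29 × 89) = 8.5069e-05
20 log₁₀(8.5069e-05) = -81.40 dB
∠(j89 + 7.14) = arctan(89/7.14) = 85.41°
∠(j89) = 90.00°
∠G(j89) = − (85.41° + 90.00°) = -175.41°

|G| = -81.4 dB, ∠G = -175.4°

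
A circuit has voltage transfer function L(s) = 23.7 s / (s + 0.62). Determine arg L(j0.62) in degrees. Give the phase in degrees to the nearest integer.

45°

∠(j0.62) = 90.00°
∠(j0.62 + 0.62) = arctan(0.62/0.62) = 45.00°
∠L(j0.62) = 90.00° − 45.00° = 45.00°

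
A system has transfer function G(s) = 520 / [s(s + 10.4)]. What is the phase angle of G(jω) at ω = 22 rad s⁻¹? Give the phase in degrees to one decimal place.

∠(j22 + 10.4) = arctan(22/10.4) = 64.70°
∠(j22) = 90.00°
∠G(j22) = − (64.70° + 90.00°) = -154.70°

-154.7 deg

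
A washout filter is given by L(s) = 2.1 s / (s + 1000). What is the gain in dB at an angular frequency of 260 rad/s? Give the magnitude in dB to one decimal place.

-5.5 dB

|j260| = 260
|j260 + 1000| = √(260² + 1000²) = 1033
|L(j260)| = 2.1 × 260 / 1033 = 0.52843
20 log₁₀(0.52843) = -5.54 dB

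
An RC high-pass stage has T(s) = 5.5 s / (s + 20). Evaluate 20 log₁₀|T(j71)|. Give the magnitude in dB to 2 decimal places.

|j71| = 71
|j71 + 20| = √(71² + 20²) = 73.76
|T(j71)| = 5.5 × 71 / 73.76 = 5.294
20 log₁₀(5.294) = 14.476 dB

14.48 dB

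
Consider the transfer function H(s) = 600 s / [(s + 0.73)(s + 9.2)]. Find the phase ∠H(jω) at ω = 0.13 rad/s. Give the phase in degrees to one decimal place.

∠(j0.13) = 90.00°
∠(j0.13 + 0.73) = arctan(0.13/0.73) = 10.10°
∠(j0.13 + 9.2) = arctan(0.13/9.2) = 0.81°
∠H(j0.13) = 90.00° − (10.10° + 0.81°) = 79.09°

79.1°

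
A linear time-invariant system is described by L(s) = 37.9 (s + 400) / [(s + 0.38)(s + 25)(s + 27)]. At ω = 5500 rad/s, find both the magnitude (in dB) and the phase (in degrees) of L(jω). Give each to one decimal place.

|j5500 + 400| = √(5500² + 400²) = 5515
|j5500 + 0.38| = √(5500² + 0.38²) = 5500
|j5500 + 25| = √(5500² + 25²) = 5500
|j5500 + 27| = √(5500² + 27²) = 5500
|L(j5500)| = 37.9 × 5515 / (5500 × 5500 × 5500) = 1.2562e-06
20 log₁₀(1.2562e-06) = -118.02 dB
∠(j5500 + 400) = arctan(5500/400) = 85.84°
∠(j5500 + 0.38) = arctan(5500/0.38) = 90.00°
∠(j5500 + 25) = arctan(5500/25) = 89.74°
∠(j5500 + 27) = arctan(5500/27) = 89.72°
∠L(j5500) = 85.84° − (90.00° + 89.74° + 89.72°) = -183.61°

|L| = -118.0 dB, ∠L = -183.6°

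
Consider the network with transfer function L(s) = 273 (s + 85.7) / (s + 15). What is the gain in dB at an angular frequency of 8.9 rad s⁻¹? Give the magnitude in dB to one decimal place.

62.6 dB

|j8.9 + 85.7| = √(8.9² + 85.7²) = 86.16
|j8.9 + 15| = √(8.9² + 15²) = 17.44
|L(j8.9)| = 273 × 86.16 / 17.44 = 1348.6
20 log₁₀(1348.6) = 62.60 dB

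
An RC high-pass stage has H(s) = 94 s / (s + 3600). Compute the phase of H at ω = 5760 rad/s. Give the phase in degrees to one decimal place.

∠(j5760) = 90.00°
∠(j5760 + 3600) = arctan(5760/3600) = 57.99°
∠H(j5760) = 90.00° − 57.99° = 32.01°

32.0°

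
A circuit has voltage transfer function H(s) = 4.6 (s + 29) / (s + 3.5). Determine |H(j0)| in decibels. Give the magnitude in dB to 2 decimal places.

31.62 dB

H(0) = 4.6 × 29 / 3.5 = 38.114
20 log₁₀(38.114) = 31.622 dB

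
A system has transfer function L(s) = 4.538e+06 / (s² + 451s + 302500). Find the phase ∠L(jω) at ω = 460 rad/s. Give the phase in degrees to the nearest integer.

∠[(j460)² + 451(j460) + 302500] = ∠[90900 + j2.0746e+05] = 66.34°
∠L(j460) = −66.34° = -66.34°

-66°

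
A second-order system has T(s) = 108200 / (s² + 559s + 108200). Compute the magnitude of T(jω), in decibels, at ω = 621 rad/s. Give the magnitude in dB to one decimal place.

|(j621)² + 559(j621) + 108200| = |-2.7744e+05 + j3.4714e+05| = 4.444e+05
|T(j621)| = 108200 / 4.444e+05 = 0.24348
20 log₁₀(0.24348) = -12.27 dB

-12.3 dB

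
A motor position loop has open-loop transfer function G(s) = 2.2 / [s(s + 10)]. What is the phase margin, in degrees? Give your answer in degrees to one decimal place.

Gain crossover: |G(jω)| = 1 at ω ≈ 0.22 rad/sec.
∠G(j0.22) = −90° − arctan(0.22/10) ≈ -91.26°
PM = 180° + (-91.26°) = 88.74°

88.7°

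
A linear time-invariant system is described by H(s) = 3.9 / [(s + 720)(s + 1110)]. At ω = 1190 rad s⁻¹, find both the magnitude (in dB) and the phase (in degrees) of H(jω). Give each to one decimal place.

|j1190 + 720| = √(1190² + 720²) = 1391
|j1190 + 1110| = √(1190² + 1110²) = 1627
|H(j1190)| = 3.9 / (1391 × 1627) = 1.7231e-06
20 log₁₀(1.7231e-06) = -115.27 dB
∠(j1190 + 720) = arctan(1190/720) = 58.82°
∠(j1190 + 1110) = arctan(1190/1110) = 46.99°
∠H(j1190) = − (58.82° + 46.99°) = -105.82°

|H| = -115.3 dB, ∠H = -105.8°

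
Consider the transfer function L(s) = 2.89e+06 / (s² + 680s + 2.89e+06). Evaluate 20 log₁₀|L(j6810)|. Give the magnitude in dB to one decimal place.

-23.6 dB

|(j6810)² + 680(j6810) + 2.89e+06| = |-4.3486e+07 + j4.6308e+06| = 4.373e+07
|L(j6810)| = 2.89e+06 / 4.373e+07 = 0.066084
20 log₁₀(0.066084) = -23.60 dB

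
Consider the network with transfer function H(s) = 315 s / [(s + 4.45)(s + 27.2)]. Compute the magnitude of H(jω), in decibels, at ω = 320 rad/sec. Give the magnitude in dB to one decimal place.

|j320| = 320
|j320 + 4.45| = √(320² + 4.45²) = 320
|j320 + 27.2| = √(320² + 27.2²) = 321.2
|H(j320)| = 315 × 320 / (320 × 321.2) = 0.98074
20 log₁₀(0.98074) = -0.17 dB

-0.2 dB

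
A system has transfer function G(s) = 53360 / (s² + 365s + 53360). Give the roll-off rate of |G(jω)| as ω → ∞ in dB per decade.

-40 dB/decade

With 0 zeros and 2 poles, the high-frequency asymptotic slope is 20 × (0 − 2) = -40 dB/decade.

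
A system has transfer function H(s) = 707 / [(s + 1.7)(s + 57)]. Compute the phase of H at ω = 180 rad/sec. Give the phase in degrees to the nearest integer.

∠(j180 + 1.7) = arctan(180/1.7) = 89.46°
∠(j180 + 57) = arctan(180/57) = 72.43°
∠H(j180) = − (89.46° + 72.43°) = -161.89°

-162°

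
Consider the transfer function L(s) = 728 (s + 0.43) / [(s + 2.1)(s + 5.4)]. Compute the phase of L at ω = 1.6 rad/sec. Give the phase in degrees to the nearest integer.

∠(j1.6 + 0.43) = arctan(1.6/0.43) = 74.96°
∠(j1.6 + 2.1) = arctan(1.6/2.1) = 37.30°
∠(j1.6 + 5.4) = arctan(1.6/5.4) = 16.50°
∠L(j1.6) = 74.96° − (37.30° + 16.50°) = 21.15°

21°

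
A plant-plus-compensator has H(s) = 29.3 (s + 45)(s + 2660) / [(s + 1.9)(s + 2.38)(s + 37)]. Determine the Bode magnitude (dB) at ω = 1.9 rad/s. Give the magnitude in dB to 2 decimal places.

|j1.9 + 45| = √(1.9² + 45²) = 45.04
|j1.9 + 2660| = √(1.9² + 2660²) = 2660
|j1.9 + 1.9| = √(1.9² + 1.9²) = 2.687
|j1.9 + 2.38| = √(1.9² + 2.38²) = 3.045
|j1.9 + 37| = √(1.9² + 37²) = 37.05
|H(j1.9)| = 29.3 × 45.04 × 2660 / (2.687 × 3.045 × 37.05) = 11579
20 log₁₀(11579) = 81.273 dB

81.27 dB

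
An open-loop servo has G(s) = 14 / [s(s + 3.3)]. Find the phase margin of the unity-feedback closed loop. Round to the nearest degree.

Gain crossover: |G(jω)| = 1 at ω ≈ 3.09 rad s⁻¹.
∠G(j3.09) = −90° − arctan(3.09/3.3) ≈ -133.16°
PM = 180° + (-133.16°) = 46.84°

47°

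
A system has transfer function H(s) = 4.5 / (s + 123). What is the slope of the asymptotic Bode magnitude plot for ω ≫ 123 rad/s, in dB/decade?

With 0 zeros and 1 pole, the high-frequency asymptotic slope is 20 × (0 − 1) = -20 dB/decade.

-20 dB/decade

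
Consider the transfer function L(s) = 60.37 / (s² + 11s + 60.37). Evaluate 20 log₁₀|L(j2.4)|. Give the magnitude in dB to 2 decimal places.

-0.04 dB

|(j2.4)² + 11(j2.4) + 60.37| = |54.61 + j26.4| = 60.66
|L(j2.4)| = 60.37 / 60.66 = 0.99528
20 log₁₀(0.99528) = -0.041 dB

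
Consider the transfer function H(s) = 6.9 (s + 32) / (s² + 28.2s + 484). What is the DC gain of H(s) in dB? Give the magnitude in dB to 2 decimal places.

H(0) = 6.9 × 32 / 484 = 0.4562
20 log₁₀(0.4562) = -6.817 dB

-6.82 dB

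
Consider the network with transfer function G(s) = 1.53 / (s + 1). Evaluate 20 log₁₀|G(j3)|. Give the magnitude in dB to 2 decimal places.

|j3 + 1| = √(3² + 1²) = 3.162
|G(j3)| = 1.53 / 3.162 = 0.48383
20 log₁₀(0.48383) = -6.306 dB

-6.31 dB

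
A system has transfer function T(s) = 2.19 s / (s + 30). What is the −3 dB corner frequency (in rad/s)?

For a single-pole high-pass, the −3 dB point is at the pole: ω = 30 rad/s.

30 rad/s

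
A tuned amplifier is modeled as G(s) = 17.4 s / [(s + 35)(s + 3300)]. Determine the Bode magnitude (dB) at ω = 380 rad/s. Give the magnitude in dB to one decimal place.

-45.7 dB

|j380| = 380
|j380 + 35| = √(380² + 35²) = 381.6
|j380 + 3300| = √(380² + 3300²) = 3322
|G(j380)| = 17.4 × 380 / (381.6 × 3322) = 0.005216
20 log₁₀(0.005216) = -45.65 dB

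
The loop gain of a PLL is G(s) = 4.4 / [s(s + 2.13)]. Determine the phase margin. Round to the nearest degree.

Gain crossover: |G(jω)| = 1 at ω ≈ 1.64 rad/s.
∠G(j1.64) = −90° − arctan(1.64/2.13) ≈ -127.55°
PM = 180° + (-127.55°) = 52.45°

52°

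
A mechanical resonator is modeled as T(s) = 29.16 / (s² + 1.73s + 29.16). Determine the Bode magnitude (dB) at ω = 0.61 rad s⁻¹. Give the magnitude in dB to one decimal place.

0.1 dB

|(j0.61)² + 1.73(j0.61) + 29.16| = |28.788 + j1.0553| = 28.81
|T(j0.61)| = 29.16 / 28.81 = 1.0122
20 log₁₀(1.0122) = 0.11 dB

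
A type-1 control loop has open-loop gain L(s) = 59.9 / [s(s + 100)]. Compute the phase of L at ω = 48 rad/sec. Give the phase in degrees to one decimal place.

∠(j48 + 100) = arctan(48/100) = 25.64°
∠(j48) = 90.00°
∠L(j48) = − (25.64° + 90.00°) = -115.64°

-115.6°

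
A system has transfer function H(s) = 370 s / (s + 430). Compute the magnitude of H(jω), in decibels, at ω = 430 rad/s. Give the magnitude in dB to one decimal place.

|j430| = 430
|j430 + 430| = √(430² + 430²) = 608.1
|H(j430)| = 370 × 430 / 608.1 = 261.63
20 log₁₀(261.63) = 48.35 dB

48.4 dB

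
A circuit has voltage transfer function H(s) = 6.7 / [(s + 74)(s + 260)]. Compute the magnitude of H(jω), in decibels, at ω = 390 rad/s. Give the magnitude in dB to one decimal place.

|j390 + 74| = √(390² + 74²) = 397
|j390 + 260| = √(390² + 260²) = 468.7
|H(j390)| = 6.7 / (397 × 468.7) = 3.6009e-05
20 log₁₀(3.6009e-05) = -88.87 dB

-88.9 dB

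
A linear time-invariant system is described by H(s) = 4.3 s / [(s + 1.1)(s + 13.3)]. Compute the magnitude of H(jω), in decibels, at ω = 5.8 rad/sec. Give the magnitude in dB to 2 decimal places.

|j5.8| = 5.8
|j5.8 + 1.1| = √(5.8² + 1.1²) = 5.903
|j5.8 + 13.3| = √(5.8² + 13.3²) = 14.51
|H(j5.8)| = 4.3 × 5.8 / (5.903 × 14.51) = 0.29116
20 log₁₀(0.29116) = -10.717 dB

-10.72 dB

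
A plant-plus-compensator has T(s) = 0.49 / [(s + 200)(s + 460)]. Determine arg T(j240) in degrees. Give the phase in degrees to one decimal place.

∠(j240 + 200) = arctan(240/200) = 50.19°
∠(j240 + 460) = arctan(240/460) = 27.55°
∠T(j240) = − (50.19° + 27.55°) = -77.75°

-77.7 deg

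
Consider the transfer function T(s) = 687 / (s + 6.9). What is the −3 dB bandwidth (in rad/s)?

For a single-pole low-pass, the −3 dB point is at the pole: ω = 6.9 rad/s.

6.9 rad/s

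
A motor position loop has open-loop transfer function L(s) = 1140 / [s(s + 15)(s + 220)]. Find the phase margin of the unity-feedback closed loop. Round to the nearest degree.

Gain crossover: |L(jω)| = 1 at ω ≈ 0.345 rad/s.
∠L(j0.345) = −90° − arctan(0.345/15) − arctan(0.345/220) ≈ -91.41°
PM = 180° + (-91.41°) = 88.59°

89°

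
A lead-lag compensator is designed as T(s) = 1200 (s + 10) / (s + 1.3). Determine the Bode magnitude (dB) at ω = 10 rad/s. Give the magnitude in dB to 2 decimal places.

64.52 dB

|j10 + 10| = √(10² + 10²) = 14.14
|j10 + 1.3| = √(10² + 1.3²) = 10.08
|T(j10)| = 1200 × 14.14 / 10.08 = 1682.9
20 log₁₀(1682.9) = 64.521 dB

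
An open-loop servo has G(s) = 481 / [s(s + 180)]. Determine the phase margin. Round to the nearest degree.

Gain crossover: |G(jω)| = 1 at ω ≈ 2.67 rad/sec.
∠G(j2.67) = −90° − arctan(2.67/180) ≈ -90.85°
PM = 180° + (-90.85°) = 89.15°

89°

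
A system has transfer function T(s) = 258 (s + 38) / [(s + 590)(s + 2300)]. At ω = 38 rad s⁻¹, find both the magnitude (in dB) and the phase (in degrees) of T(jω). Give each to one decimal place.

|j38 + 38| = √(38² + 38²) = 53.74
|j38 + 590| = √(38² + 590²) = 591.2
|j38 + 2300| = √(38² + 2300²) = 2300
|T(j38)| = 258 × 53.74 / (591.2 × 2300) = 0.010195
20 log₁₀(0.010195) = -39.83 dB
∠(j38 + 38) = arctan(38/38) = 45.00°
∠(j38 + 590) = arctan(38/590) = 3.69°
∠(j38 + 2300) = arctan(38/2300) = 0.95°
∠T(j38) = 45.00° − (3.69° + 0.95°) = 40.37°

|T| = -39.8 dB, ∠T = 40.4°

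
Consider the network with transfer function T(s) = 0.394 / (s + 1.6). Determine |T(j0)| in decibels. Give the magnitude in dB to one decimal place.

T(0) = 0.394 / 1.6 = 0.24625
20 log₁₀(0.24625) = -12.17 dB

-12.2 dB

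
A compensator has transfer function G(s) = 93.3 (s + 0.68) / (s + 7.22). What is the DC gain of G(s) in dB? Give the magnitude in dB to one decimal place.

18.9 dB

G(0) = 93.3 × 0.68 / 7.22 = 8.7873
20 log₁₀(8.7873) = 18.88 dB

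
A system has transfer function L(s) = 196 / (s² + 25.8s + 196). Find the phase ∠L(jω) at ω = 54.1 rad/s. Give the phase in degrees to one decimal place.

∠[(j54.1)² + 25.8(j54.1) + 196] = ∠[-2730.8 + j1395.8] = 152.93°
∠L(j54.1) = −152.93° = -152.93°

-152.9°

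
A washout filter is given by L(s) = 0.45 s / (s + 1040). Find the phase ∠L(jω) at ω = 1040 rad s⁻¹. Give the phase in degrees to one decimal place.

∠(j1040) = 90.00°
∠(j1040 + 1040) = arctan(1040/1040) = 45.00°
∠L(j1040) = 90.00° − 45.00° = 45.00°

45.0°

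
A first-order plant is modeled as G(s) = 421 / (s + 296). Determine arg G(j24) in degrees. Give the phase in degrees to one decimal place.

∠(j24 + 296) = arctan(24/296) = 4.64°
∠G(j24) = −4.64° = -4.64°

-4.6°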